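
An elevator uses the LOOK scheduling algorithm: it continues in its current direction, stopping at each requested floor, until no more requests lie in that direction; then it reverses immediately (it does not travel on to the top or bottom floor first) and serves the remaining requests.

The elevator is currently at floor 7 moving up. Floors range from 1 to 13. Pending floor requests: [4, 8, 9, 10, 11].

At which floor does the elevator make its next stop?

Current floor: 7, direction: up
Requests above: [8, 9, 10, 11]
Requests below: [4]
Moving up and requests lie above → nearest above is min([8, 9, 10, 11]) = 8

Answer: 8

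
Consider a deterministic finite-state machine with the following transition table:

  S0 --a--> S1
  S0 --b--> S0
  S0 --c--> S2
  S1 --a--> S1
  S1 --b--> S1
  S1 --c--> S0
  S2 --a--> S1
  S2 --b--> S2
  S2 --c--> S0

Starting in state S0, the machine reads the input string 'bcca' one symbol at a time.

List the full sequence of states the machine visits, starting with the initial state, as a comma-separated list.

Answer: S0, S0, S2, S0, S1

Derivation:
Start: S0
  read 'b': S0 --b--> S0
  read 'c': S0 --c--> S2
  read 'c': S2 --c--> S0
  read 'a': S0 --a--> S1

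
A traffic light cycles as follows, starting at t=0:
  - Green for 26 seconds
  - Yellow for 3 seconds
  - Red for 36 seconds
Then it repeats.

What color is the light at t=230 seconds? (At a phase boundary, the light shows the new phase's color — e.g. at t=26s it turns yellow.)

Answer: red

Derivation:
Cycle length = 26 + 3 + 36 = 65s
t = 230, phase_t = 230 mod 65 = 35
35 >= 29 → RED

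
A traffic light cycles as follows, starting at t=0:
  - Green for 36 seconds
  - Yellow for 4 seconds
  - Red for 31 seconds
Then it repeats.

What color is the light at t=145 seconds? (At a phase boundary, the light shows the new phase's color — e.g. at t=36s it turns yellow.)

Cycle length = 36 + 4 + 31 = 71s
t = 145, phase_t = 145 mod 71 = 3
3 < 36 (green end) → GREEN

Answer: green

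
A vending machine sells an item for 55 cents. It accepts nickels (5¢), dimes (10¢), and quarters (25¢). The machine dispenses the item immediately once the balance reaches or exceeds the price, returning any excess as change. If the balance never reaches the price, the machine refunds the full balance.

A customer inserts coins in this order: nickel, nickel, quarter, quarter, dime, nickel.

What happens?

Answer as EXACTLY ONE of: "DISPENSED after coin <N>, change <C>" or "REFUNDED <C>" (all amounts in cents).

Answer: DISPENSED after coin 4, change 5

Derivation:
Price: 55¢
Coin 1 (nickel, 5¢): balance = 5¢
Coin 2 (nickel, 5¢): balance = 10¢
Coin 3 (quarter, 25¢): balance = 35¢
Coin 4 (quarter, 25¢): balance = 60¢
  → balance >= price → DISPENSE, change = 60 - 55 = 5¢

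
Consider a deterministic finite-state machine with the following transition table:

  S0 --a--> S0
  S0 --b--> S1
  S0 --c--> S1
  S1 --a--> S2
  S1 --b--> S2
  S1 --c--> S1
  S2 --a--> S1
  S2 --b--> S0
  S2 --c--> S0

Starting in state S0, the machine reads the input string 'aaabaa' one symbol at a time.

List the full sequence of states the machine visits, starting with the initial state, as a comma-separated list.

Answer: S0, S0, S0, S0, S1, S2, S1

Derivation:
Start: S0
  read 'a': S0 --a--> S0
  read 'a': S0 --a--> S0
  read 'a': S0 --a--> S0
  read 'b': S0 --b--> S1
  read 'a': S1 --a--> S2
  read 'a': S2 --a--> S1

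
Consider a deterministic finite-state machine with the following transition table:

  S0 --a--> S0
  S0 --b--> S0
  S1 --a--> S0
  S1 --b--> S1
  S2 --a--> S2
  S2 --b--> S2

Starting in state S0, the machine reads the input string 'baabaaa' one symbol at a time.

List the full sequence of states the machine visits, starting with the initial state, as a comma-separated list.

Answer: S0, S0, S0, S0, S0, S0, S0, S0

Derivation:
Start: S0
  read 'b': S0 --b--> S0
  read 'a': S0 --a--> S0
  read 'a': S0 --a--> S0
  read 'b': S0 --b--> S0
  read 'a': S0 --a--> S0
  read 'a': S0 --a--> S0
  read 'a': S0 --a--> S0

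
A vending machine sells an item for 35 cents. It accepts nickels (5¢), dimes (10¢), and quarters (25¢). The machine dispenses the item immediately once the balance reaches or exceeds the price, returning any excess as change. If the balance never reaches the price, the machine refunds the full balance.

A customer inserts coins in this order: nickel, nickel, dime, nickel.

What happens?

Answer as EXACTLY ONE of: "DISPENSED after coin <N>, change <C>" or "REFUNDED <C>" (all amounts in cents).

Price: 35¢
Coin 1 (nickel, 5¢): balance = 5¢
Coin 2 (nickel, 5¢): balance = 10¢
Coin 3 (dime, 10¢): balance = 20¢
Coin 4 (nickel, 5¢): balance = 25¢
All coins inserted, balance 25¢ < price 35¢ → REFUND 25¢

Answer: REFUNDED 25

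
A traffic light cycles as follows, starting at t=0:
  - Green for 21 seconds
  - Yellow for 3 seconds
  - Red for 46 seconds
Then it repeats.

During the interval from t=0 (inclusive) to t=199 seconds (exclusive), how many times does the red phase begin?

Answer: 3

Derivation:
Cycle = 21+3+46 = 70s
red phase starts at t = k*70 + 24 for k=0,1,2,...
Need k*70+24 < 199 → k < 2.500
k ∈ {0, ..., 2} → 3 starts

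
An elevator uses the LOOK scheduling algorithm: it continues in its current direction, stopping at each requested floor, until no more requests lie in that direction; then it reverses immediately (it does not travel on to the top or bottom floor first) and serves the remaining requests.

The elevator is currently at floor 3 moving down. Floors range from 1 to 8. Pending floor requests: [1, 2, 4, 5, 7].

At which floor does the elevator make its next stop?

Answer: 2

Derivation:
Current floor: 3, direction: down
Requests above: [4, 5, 7]
Requests below: [1, 2]
Moving down and requests lie below → nearest below is max([1, 2]) = 2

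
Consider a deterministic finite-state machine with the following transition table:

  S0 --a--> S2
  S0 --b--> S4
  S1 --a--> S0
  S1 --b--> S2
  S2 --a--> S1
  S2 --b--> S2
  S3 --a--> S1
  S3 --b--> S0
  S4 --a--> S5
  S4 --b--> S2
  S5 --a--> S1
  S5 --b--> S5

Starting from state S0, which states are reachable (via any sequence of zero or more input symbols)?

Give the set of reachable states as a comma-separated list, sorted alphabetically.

Answer: S0, S1, S2, S4, S5

Derivation:
BFS from S0:
  visit S0: S0--a-->S2 (new), S0--b-->S4 (new)
  visit S2: S2--a-->S1 (new), S2--b-->S2 (seen)
  visit S4: S4--a-->S5 (new), S4--b-->S2 (seen)
  visit S1: S1--a-->S0 (seen), S1--b-->S2 (seen)
  visit S5: S5--a-->S1 (seen), S5--b-->S5 (seen)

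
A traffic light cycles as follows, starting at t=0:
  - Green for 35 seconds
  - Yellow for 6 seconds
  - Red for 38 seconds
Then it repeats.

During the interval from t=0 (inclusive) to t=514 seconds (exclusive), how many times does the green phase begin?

Cycle = 35+6+38 = 79s
green phase starts at t = k*79 + 0 for k=0,1,2,...
Need k*79+0 < 514 → k < 6.506
k ∈ {0, ..., 6} → 7 starts

Answer: 7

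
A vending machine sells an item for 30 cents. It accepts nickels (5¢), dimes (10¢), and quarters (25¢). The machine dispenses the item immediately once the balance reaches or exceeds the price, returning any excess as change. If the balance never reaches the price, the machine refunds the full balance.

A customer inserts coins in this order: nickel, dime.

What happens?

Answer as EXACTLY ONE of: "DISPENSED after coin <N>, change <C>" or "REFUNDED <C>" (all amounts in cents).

Answer: REFUNDED 15

Derivation:
Price: 30¢
Coin 1 (nickel, 5¢): balance = 5¢
Coin 2 (dime, 10¢): balance = 15¢
All coins inserted, balance 15¢ < price 30¢ → REFUND 15¢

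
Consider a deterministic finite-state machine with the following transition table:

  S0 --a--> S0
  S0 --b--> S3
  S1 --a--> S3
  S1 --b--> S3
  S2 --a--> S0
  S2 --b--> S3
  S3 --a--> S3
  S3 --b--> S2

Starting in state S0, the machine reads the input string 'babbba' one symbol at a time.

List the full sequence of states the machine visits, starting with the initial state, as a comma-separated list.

Answer: S0, S3, S3, S2, S3, S2, S0

Derivation:
Start: S0
  read 'b': S0 --b--> S3
  read 'a': S3 --a--> S3
  read 'b': S3 --b--> S2
  read 'b': S2 --b--> S3
  read 'b': S3 --b--> S2
  read 'a': S2 --a--> S0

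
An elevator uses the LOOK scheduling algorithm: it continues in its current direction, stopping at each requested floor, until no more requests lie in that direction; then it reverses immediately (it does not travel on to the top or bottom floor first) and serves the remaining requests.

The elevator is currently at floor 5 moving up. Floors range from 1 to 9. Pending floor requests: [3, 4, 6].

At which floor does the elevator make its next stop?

Current floor: 5, direction: up
Requests above: [6]
Requests below: [3, 4]
Moving up and requests lie above → nearest above is min([6]) = 6

Answer: 6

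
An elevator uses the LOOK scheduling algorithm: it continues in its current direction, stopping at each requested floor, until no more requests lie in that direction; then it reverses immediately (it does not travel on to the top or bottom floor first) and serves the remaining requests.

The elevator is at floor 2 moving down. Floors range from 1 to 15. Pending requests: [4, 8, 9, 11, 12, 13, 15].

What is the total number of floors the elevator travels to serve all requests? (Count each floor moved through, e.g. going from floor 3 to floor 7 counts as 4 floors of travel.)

Answer: 13

Derivation:
Start at floor 2 moving down, LOOK stop order: [4, 8, 9, 11, 12, 13, 15]
  2 → 4: |4-2| = 2, total = 2
  4 → 8: |8-4| = 4, total = 6
  8 → 9: |9-8| = 1, total = 7
  9 → 11: |11-9| = 2, total = 9
  11 → 12: |12-11| = 1, total = 10
  12 → 13: |13-12| = 1, total = 11
  13 → 15: |15-13| = 2, total = 13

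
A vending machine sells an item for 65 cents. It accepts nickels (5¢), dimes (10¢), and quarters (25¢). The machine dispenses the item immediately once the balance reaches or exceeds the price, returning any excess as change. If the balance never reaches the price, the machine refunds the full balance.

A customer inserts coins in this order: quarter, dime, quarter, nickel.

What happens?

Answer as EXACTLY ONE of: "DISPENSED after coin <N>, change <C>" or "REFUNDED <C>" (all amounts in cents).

Answer: DISPENSED after coin 4, change 0

Derivation:
Price: 65¢
Coin 1 (quarter, 25¢): balance = 25¢
Coin 2 (dime, 10¢): balance = 35¢
Coin 3 (quarter, 25¢): balance = 60¢
Coin 4 (nickel, 5¢): balance = 65¢
  → balance >= price → DISPENSE, change = 65 - 65 = 0¢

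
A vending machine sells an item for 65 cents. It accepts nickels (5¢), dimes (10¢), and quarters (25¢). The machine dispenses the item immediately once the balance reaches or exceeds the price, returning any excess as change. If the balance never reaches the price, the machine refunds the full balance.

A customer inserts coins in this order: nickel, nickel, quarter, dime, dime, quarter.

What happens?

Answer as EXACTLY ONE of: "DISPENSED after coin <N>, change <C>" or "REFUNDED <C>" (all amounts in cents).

Answer: DISPENSED after coin 6, change 15

Derivation:
Price: 65¢
Coin 1 (nickel, 5¢): balance = 5¢
Coin 2 (nickel, 5¢): balance = 10¢
Coin 3 (quarter, 25¢): balance = 35¢
Coin 4 (dime, 10¢): balance = 45¢
Coin 5 (dime, 10¢): balance = 55¢
Coin 6 (quarter, 25¢): balance = 80¢
  → balance >= price → DISPENSE, change = 80 - 65 = 15¢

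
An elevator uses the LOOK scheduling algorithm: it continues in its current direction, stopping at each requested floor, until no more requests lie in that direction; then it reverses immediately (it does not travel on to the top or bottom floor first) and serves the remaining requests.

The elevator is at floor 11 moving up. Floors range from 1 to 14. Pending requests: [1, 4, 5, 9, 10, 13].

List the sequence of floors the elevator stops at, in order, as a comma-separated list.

Answer: 13, 10, 9, 5, 4, 1

Derivation:
Current: 11, moving UP
Serve above first (ascending): [13]
Then reverse, serve below (descending): [10, 9, 5, 4, 1]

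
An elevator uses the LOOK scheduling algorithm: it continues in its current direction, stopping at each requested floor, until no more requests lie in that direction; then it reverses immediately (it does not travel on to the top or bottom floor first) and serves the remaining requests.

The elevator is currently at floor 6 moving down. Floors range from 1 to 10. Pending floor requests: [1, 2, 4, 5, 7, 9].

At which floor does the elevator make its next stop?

Answer: 5

Derivation:
Current floor: 6, direction: down
Requests above: [7, 9]
Requests below: [1, 2, 4, 5]
Moving down and requests lie below → nearest below is max([1, 2, 4, 5]) = 5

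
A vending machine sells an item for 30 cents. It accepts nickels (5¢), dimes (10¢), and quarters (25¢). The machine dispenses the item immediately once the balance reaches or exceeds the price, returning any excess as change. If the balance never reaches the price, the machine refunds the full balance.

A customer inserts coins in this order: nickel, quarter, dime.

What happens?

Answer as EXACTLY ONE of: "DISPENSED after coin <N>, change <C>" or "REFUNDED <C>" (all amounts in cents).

Answer: DISPENSED after coin 2, change 0

Derivation:
Price: 30¢
Coin 1 (nickel, 5¢): balance = 5¢
Coin 2 (quarter, 25¢): balance = 30¢
  → balance >= price → DISPENSE, change = 30 - 30 = 0¢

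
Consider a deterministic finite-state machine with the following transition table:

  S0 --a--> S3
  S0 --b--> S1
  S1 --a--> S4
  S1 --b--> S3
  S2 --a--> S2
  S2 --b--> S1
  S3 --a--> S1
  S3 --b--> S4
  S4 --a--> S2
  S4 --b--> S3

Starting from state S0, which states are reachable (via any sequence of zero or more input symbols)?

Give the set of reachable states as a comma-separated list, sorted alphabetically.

BFS from S0:
  visit S0: S0--a-->S3 (new), S0--b-->S1 (new)
  visit S3: S3--a-->S1 (seen), S3--b-->S4 (new)
  visit S1: S1--a-->S4 (seen), S1--b-->S3 (seen)
  visit S4: S4--a-->S2 (new), S4--b-->S3 (seen)
  visit S2: S2--a-->S2 (seen), S2--b-->S1 (seen)

Answer: S0, S1, S2, S3, S4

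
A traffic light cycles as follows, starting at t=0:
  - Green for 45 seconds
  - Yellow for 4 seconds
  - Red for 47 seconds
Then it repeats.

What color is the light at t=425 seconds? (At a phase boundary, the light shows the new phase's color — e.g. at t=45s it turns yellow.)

Answer: green

Derivation:
Cycle length = 45 + 4 + 47 = 96s
t = 425, phase_t = 425 mod 96 = 41
41 < 45 (green end) → GREEN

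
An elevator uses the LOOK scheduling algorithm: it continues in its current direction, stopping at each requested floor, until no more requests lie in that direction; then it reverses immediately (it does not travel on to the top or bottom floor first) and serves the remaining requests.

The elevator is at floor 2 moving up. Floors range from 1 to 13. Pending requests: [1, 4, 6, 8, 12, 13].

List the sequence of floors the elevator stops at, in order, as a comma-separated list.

Current: 2, moving UP
Serve above first (ascending): [4, 6, 8, 12, 13]
Then reverse, serve below (descending): [1]

Answer: 4, 6, 8, 12, 13, 1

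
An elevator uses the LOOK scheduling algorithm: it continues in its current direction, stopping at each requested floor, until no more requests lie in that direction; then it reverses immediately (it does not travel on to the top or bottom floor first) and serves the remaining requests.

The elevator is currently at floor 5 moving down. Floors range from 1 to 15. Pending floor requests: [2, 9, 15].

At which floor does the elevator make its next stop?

Current floor: 5, direction: down
Requests above: [9, 15]
Requests below: [2]
Moving down and requests lie below → nearest below is max([2]) = 2

Answer: 2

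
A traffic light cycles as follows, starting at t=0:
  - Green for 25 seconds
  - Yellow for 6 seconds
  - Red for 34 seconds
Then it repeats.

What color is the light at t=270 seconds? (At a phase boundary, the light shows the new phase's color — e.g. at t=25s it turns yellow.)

Cycle length = 25 + 6 + 34 = 65s
t = 270, phase_t = 270 mod 65 = 10
10 < 25 (green end) → GREEN

Answer: green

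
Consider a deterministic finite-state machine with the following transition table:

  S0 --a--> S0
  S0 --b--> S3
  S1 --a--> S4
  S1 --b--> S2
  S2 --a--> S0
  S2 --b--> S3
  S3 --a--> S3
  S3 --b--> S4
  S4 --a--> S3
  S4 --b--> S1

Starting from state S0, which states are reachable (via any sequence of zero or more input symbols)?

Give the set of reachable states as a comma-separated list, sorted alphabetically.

Answer: S0, S1, S2, S3, S4

Derivation:
BFS from S0:
  visit S0: S0--a-->S0 (seen), S0--b-->S3 (new)
  visit S3: S3--a-->S3 (seen), S3--b-->S4 (new)
  visit S4: S4--a-->S3 (seen), S4--b-->S1 (new)
  visit S1: S1--a-->S4 (seen), S1--b-->S2 (new)
  visit S2: S2--a-->S0 (seen), S2--b-->S3 (seen)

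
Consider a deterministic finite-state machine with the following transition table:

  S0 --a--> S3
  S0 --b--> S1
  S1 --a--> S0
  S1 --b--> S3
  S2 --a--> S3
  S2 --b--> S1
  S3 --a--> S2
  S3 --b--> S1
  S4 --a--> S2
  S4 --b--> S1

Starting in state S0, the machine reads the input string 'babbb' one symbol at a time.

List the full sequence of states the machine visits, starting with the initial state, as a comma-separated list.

Answer: S0, S1, S0, S1, S3, S1

Derivation:
Start: S0
  read 'b': S0 --b--> S1
  read 'a': S1 --a--> S0
  read 'b': S0 --b--> S1
  read 'b': S1 --b--> S3
  read 'b': S3 --b--> S1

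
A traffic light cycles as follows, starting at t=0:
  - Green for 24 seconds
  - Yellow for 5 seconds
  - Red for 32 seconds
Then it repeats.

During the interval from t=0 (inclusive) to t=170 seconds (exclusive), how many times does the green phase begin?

Answer: 3

Derivation:
Cycle = 24+5+32 = 61s
green phase starts at t = k*61 + 0 for k=0,1,2,...
Need k*61+0 < 170 → k < 2.787
k ∈ {0, ..., 2} → 3 starts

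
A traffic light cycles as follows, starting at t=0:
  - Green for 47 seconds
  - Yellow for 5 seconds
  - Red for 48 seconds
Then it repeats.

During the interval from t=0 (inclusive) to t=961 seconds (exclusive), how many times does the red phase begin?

Answer: 10

Derivation:
Cycle = 47+5+48 = 100s
red phase starts at t = k*100 + 52 for k=0,1,2,...
Need k*100+52 < 961 → k < 9.090
k ∈ {0, ..., 9} → 10 starts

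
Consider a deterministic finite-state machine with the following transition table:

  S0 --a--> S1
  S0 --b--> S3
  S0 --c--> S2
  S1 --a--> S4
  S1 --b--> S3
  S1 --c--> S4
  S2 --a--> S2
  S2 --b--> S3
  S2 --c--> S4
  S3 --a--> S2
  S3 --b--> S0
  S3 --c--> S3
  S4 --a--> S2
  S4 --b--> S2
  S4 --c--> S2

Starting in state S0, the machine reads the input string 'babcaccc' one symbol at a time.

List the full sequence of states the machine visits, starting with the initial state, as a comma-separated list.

Answer: S0, S3, S2, S3, S3, S2, S4, S2, S4

Derivation:
Start: S0
  read 'b': S0 --b--> S3
  read 'a': S3 --a--> S2
  read 'b': S2 --b--> S3
  read 'c': S3 --c--> S3
  read 'a': S3 --a--> S2
  read 'c': S2 --c--> S4
  read 'c': S4 --c--> S2
  read 'c': S2 --c--> S4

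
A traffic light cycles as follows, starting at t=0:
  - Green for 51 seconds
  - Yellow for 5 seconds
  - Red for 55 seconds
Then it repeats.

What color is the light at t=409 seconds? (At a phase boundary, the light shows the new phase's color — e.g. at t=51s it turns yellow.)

Cycle length = 51 + 5 + 55 = 111s
t = 409, phase_t = 409 mod 111 = 76
76 >= 56 → RED

Answer: red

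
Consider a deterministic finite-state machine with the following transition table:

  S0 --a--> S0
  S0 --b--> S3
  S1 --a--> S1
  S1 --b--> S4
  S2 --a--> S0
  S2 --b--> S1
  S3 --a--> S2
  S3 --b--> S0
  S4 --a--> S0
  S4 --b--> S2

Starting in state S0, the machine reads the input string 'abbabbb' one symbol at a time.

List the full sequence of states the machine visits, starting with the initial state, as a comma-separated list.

Answer: S0, S0, S3, S0, S0, S3, S0, S3

Derivation:
Start: S0
  read 'a': S0 --a--> S0
  read 'b': S0 --b--> S3
  read 'b': S3 --b--> S0
  read 'a': S0 --a--> S0
  read 'b': S0 --b--> S3
  read 'b': S3 --b--> S0
  read 'b': S0 --b--> S3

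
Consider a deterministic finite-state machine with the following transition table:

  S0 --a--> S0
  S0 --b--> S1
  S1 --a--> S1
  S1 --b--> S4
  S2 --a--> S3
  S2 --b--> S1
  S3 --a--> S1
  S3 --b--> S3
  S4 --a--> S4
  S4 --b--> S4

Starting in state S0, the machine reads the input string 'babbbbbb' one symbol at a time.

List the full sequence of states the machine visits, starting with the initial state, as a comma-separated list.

Answer: S0, S1, S1, S4, S4, S4, S4, S4, S4

Derivation:
Start: S0
  read 'b': S0 --b--> S1
  read 'a': S1 --a--> S1
  read 'b': S1 --b--> S4
  read 'b': S4 --b--> S4
  read 'b': S4 --b--> S4
  read 'b': S4 --b--> S4
  read 'b': S4 --b--> S4
  read 'b': S4 --b--> S4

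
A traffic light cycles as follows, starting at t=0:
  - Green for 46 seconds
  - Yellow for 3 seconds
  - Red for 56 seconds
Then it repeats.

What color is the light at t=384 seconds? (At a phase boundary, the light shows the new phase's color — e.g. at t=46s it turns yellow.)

Cycle length = 46 + 3 + 56 = 105s
t = 384, phase_t = 384 mod 105 = 69
69 >= 49 → RED

Answer: red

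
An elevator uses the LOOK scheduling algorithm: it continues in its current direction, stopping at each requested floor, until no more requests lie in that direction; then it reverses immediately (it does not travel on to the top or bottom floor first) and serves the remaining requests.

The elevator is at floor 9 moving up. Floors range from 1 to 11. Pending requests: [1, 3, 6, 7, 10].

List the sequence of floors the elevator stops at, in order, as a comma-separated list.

Answer: 10, 7, 6, 3, 1

Derivation:
Current: 9, moving UP
Serve above first (ascending): [10]
Then reverse, serve below (descending): [7, 6, 3, 1]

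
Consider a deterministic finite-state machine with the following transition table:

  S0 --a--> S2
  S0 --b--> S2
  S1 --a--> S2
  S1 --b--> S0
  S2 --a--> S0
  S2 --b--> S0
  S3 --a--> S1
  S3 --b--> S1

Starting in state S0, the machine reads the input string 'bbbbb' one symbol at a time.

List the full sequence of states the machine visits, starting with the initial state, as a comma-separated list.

Start: S0
  read 'b': S0 --b--> S2
  read 'b': S2 --b--> S0
  read 'b': S0 --b--> S2
  read 'b': S2 --b--> S0
  read 'b': S0 --b--> S2

Answer: S0, S2, S0, S2, S0, S2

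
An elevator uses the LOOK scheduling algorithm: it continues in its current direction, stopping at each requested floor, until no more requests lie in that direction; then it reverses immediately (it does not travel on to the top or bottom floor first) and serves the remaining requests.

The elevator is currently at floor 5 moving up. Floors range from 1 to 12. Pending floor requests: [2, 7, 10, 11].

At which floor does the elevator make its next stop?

Current floor: 5, direction: up
Requests above: [7, 10, 11]
Requests below: [2]
Moving up and requests lie above → nearest above is min([7, 10, 11]) = 7

Answer: 7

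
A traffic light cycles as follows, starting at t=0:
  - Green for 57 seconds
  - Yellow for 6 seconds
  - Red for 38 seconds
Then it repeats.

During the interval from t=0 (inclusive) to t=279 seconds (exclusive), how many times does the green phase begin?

Cycle = 57+6+38 = 101s
green phase starts at t = k*101 + 0 for k=0,1,2,...
Need k*101+0 < 279 → k < 2.762
k ∈ {0, ..., 2} → 3 starts

Answer: 3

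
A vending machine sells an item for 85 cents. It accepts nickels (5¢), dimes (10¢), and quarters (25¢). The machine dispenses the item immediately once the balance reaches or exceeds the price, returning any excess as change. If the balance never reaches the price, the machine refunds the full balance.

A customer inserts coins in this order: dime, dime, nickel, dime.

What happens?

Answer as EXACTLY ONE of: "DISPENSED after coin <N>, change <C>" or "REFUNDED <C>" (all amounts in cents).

Answer: REFUNDED 35

Derivation:
Price: 85¢
Coin 1 (dime, 10¢): balance = 10¢
Coin 2 (dime, 10¢): balance = 20¢
Coin 3 (nickel, 5¢): balance = 25¢
Coin 4 (dime, 10¢): balance = 35¢
All coins inserted, balance 35¢ < price 85¢ → REFUND 35¢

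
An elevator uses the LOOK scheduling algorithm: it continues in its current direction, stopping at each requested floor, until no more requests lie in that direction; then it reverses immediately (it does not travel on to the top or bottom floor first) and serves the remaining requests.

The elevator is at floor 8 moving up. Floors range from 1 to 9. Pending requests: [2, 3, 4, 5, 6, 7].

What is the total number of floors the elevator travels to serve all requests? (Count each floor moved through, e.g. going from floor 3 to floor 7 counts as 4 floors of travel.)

Start at floor 8 moving up, LOOK stop order: [7, 6, 5, 4, 3, 2]
  8 → 7: |7-8| = 1, total = 1
  7 → 6: |6-7| = 1, total = 2
  6 → 5: |5-6| = 1, total = 3
  5 → 4: |4-5| = 1, total = 4
  4 → 3: |3-4| = 1, total = 5
  3 → 2: |2-3| = 1, total = 6

Answer: 6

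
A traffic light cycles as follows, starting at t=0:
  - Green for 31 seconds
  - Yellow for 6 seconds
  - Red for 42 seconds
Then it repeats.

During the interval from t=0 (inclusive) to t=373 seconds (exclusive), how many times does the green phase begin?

Answer: 5

Derivation:
Cycle = 31+6+42 = 79s
green phase starts at t = k*79 + 0 for k=0,1,2,...
Need k*79+0 < 373 → k < 4.722
k ∈ {0, ..., 4} → 5 starts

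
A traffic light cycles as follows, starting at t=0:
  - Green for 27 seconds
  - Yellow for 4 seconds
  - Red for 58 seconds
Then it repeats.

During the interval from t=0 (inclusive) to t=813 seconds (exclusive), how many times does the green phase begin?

Answer: 10

Derivation:
Cycle = 27+4+58 = 89s
green phase starts at t = k*89 + 0 for k=0,1,2,...
Need k*89+0 < 813 → k < 9.135
k ∈ {0, ..., 9} → 10 starts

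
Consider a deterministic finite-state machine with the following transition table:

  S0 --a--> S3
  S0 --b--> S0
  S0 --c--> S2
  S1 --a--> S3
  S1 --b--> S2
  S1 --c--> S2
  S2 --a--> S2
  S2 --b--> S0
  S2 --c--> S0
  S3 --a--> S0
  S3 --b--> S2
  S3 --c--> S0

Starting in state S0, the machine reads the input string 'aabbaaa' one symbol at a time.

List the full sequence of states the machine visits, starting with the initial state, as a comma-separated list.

Answer: S0, S3, S0, S0, S0, S3, S0, S3

Derivation:
Start: S0
  read 'a': S0 --a--> S3
  read 'a': S3 --a--> S0
  read 'b': S0 --b--> S0
  read 'b': S0 --b--> S0
  read 'a': S0 --a--> S3
  read 'a': S3 --a--> S0
  read 'a': S0 --a--> S3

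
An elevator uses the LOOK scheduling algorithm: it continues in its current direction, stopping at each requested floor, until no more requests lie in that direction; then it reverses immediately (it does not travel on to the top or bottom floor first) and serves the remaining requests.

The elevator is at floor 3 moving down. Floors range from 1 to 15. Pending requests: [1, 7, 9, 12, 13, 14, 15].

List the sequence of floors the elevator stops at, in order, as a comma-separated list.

Current: 3, moving DOWN
Serve below first (descending): [1]
Then reverse, serve above (ascending): [7, 9, 12, 13, 14, 15]

Answer: 1, 7, 9, 12, 13, 14, 15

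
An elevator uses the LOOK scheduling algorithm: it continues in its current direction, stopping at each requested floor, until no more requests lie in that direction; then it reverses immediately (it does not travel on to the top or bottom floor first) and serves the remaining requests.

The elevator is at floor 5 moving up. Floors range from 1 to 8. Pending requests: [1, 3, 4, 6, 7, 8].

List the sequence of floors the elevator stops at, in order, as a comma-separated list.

Answer: 6, 7, 8, 4, 3, 1

Derivation:
Current: 5, moving UP
Serve above first (ascending): [6, 7, 8]
Then reverse, serve below (descending): [4, 3, 1]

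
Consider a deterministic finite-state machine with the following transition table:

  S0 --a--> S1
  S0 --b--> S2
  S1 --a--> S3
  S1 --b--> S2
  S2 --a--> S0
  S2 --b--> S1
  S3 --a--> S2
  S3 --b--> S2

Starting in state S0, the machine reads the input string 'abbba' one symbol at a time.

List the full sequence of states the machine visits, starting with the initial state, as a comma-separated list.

Answer: S0, S1, S2, S1, S2, S0

Derivation:
Start: S0
  read 'a': S0 --a--> S1
  read 'b': S1 --b--> S2
  read 'b': S2 --b--> S1
  read 'b': S1 --b--> S2
  read 'a': S2 --a--> S0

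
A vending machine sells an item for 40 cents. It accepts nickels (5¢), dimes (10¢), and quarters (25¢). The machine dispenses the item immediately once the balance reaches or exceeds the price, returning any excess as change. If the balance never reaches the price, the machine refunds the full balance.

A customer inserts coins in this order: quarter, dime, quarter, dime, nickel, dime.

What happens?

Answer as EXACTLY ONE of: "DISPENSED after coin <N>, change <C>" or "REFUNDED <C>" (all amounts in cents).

Answer: DISPENSED after coin 3, change 20

Derivation:
Price: 40¢
Coin 1 (quarter, 25¢): balance = 25¢
Coin 2 (dime, 10¢): balance = 35¢
Coin 3 (quarter, 25¢): balance = 60¢
  → balance >= price → DISPENSE, change = 60 - 40 = 20¢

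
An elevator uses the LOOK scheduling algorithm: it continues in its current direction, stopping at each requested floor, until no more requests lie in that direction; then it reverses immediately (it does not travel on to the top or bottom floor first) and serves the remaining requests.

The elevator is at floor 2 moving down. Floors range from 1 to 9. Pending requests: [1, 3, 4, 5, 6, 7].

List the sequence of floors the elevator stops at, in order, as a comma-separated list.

Current: 2, moving DOWN
Serve below first (descending): [1]
Then reverse, serve above (ascending): [3, 4, 5, 6, 7]

Answer: 1, 3, 4, 5, 6, 7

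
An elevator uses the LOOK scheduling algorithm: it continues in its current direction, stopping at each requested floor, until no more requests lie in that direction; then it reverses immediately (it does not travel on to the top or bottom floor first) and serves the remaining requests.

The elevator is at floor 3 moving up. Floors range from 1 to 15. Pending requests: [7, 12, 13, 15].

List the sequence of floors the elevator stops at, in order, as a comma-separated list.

Answer: 7, 12, 13, 15

Derivation:
Current: 3, moving UP
Serve above first (ascending): [7, 12, 13, 15]
Then reverse, serve below (descending): []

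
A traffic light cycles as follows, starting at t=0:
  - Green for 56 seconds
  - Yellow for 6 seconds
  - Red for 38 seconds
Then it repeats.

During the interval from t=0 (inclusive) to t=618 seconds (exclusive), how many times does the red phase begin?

Cycle = 56+6+38 = 100s
red phase starts at t = k*100 + 62 for k=0,1,2,...
Need k*100+62 < 618 → k < 5.560
k ∈ {0, ..., 5} → 6 starts

Answer: 6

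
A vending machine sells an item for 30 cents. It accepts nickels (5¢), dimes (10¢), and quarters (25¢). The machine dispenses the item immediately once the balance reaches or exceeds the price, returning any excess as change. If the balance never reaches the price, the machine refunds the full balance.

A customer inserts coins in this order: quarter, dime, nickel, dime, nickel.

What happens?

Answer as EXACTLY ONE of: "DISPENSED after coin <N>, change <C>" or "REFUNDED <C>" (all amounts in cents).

Price: 30¢
Coin 1 (quarter, 25¢): balance = 25¢
Coin 2 (dime, 10¢): balance = 35¢
  → balance >= price → DISPENSE, change = 35 - 30 = 5¢

Answer: DISPENSED after coin 2, change 5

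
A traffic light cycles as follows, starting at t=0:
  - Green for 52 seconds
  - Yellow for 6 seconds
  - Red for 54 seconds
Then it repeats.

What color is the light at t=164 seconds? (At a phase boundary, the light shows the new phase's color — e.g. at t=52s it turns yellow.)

Answer: yellow

Derivation:
Cycle length = 52 + 6 + 54 = 112s
t = 164, phase_t = 164 mod 112 = 52
52 <= 52 < 58 (yellow end) → YELLOW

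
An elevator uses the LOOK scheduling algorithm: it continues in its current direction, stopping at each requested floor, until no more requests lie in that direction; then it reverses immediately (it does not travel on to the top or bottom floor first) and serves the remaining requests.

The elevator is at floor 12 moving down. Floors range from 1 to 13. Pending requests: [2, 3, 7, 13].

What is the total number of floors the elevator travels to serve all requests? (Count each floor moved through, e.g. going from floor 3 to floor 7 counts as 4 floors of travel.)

Start at floor 12 moving down, LOOK stop order: [7, 3, 2, 13]
  12 → 7: |7-12| = 5, total = 5
  7 → 3: |3-7| = 4, total = 9
  3 → 2: |2-3| = 1, total = 10
  2 → 13: |13-2| = 11, total = 21

Answer: 21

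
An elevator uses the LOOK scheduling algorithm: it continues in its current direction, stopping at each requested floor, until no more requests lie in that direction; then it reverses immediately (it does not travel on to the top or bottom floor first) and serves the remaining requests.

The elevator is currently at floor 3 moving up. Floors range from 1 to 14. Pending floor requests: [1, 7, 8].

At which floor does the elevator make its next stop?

Answer: 7

Derivation:
Current floor: 3, direction: up
Requests above: [7, 8]
Requests below: [1]
Moving up and requests lie above → nearest above is min([7, 8]) = 7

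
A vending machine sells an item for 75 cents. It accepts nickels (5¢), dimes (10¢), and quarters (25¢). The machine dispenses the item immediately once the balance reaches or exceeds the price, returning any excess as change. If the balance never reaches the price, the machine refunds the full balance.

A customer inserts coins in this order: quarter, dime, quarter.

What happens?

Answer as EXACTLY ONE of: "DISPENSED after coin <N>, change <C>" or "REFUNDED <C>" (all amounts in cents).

Answer: REFUNDED 60

Derivation:
Price: 75¢
Coin 1 (quarter, 25¢): balance = 25¢
Coin 2 (dime, 10¢): balance = 35¢
Coin 3 (quarter, 25¢): balance = 60¢
All coins inserted, balance 60¢ < price 75¢ → REFUND 60¢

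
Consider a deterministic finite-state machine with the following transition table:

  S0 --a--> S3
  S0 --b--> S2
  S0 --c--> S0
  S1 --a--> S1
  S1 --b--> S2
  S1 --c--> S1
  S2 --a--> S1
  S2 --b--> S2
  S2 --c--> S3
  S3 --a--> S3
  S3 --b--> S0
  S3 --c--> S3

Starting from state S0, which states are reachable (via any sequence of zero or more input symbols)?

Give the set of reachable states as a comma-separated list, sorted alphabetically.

Answer: S0, S1, S2, S3

Derivation:
BFS from S0:
  visit S0: S0--a-->S3 (new), S0--b-->S2 (new), S0--c-->S0 (seen)
  visit S3: S3--a-->S3 (seen), S3--b-->S0 (seen), S3--c-->S3 (seen)
  visit S2: S2--a-->S1 (new), S2--b-->S2 (seen), S2--c-->S3 (seen)
  visit S1: S1--a-->S1 (seen), S1--b-->S2 (seen), S1--c-->S1 (seen)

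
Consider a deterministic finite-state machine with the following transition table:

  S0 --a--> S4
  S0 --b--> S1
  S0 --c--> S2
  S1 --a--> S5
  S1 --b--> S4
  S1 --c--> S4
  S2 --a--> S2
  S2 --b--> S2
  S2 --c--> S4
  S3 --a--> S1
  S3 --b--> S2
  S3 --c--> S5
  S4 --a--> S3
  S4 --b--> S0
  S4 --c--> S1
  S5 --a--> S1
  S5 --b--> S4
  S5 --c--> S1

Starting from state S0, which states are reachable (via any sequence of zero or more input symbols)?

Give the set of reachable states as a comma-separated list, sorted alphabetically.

Answer: S0, S1, S2, S3, S4, S5

Derivation:
BFS from S0:
  visit S0: S0--a-->S4 (new), S0--b-->S1 (new), S0--c-->S2 (new)
  visit S4: S4--a-->S3 (new), S4--b-->S0 (seen), S4--c-->S1 (seen)
  visit S1: S1--a-->S5 (new), S1--b-->S4 (seen), S1--c-->S4 (seen)
  visit S2: S2--a-->S2 (seen), S2--b-->S2 (seen), S2--c-->S4 (seen)
  visit S3: S3--a-->S1 (seen), S3--b-->S2 (seen), S3--c-->S5 (seen)
  visit S5: S5--a-->S1 (seen), S5--b-->S4 (seen), S5--c-->S1 (seen)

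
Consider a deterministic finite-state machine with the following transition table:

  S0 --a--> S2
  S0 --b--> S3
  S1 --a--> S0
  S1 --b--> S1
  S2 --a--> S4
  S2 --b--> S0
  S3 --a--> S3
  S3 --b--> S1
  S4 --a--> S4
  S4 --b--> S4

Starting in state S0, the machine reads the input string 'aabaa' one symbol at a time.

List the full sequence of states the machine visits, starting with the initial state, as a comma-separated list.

Start: S0
  read 'a': S0 --a--> S2
  read 'a': S2 --a--> S4
  read 'b': S4 --b--> S4
  read 'a': S4 --a--> S4
  read 'a': S4 --a--> S4

Answer: S0, S2, S4, S4, S4, S4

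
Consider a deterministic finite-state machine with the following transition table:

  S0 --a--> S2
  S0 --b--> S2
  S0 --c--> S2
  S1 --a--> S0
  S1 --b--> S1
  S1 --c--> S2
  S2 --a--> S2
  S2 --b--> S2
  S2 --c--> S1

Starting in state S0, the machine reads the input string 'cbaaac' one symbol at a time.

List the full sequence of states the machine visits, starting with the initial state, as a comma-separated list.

Start: S0
  read 'c': S0 --c--> S2
  read 'b': S2 --b--> S2
  read 'a': S2 --a--> S2
  read 'a': S2 --a--> S2
  read 'a': S2 --a--> S2
  read 'c': S2 --c--> S1

Answer: S0, S2, S2, S2, S2, S2, S1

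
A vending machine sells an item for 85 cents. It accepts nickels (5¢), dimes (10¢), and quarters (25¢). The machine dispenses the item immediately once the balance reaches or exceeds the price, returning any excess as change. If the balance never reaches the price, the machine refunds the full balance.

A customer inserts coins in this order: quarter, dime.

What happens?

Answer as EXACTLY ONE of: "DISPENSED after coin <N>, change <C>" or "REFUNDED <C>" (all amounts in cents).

Price: 85¢
Coin 1 (quarter, 25¢): balance = 25¢
Coin 2 (dime, 10¢): balance = 35¢
All coins inserted, balance 35¢ < price 85¢ → REFUND 35¢

Answer: REFUNDED 35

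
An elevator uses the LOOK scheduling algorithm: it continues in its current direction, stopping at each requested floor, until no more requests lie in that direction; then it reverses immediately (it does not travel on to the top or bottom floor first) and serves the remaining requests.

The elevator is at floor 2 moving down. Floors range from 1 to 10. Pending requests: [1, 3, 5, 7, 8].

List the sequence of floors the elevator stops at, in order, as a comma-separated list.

Answer: 1, 3, 5, 7, 8

Derivation:
Current: 2, moving DOWN
Serve below first (descending): [1]
Then reverse, serve above (ascending): [3, 5, 7, 8]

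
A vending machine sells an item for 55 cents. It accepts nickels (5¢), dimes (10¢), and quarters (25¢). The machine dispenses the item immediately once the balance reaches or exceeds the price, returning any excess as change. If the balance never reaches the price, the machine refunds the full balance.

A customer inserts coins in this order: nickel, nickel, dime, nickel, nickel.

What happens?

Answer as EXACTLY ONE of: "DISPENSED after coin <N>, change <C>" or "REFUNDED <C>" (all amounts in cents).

Price: 55¢
Coin 1 (nickel, 5¢): balance = 5¢
Coin 2 (nickel, 5¢): balance = 10¢
Coin 3 (dime, 10¢): balance = 20¢
Coin 4 (nickel, 5¢): balance = 25¢
Coin 5 (nickel, 5¢): balance = 30¢
All coins inserted, balance 30¢ < price 55¢ → REFUND 30¢

Answer: REFUNDED 30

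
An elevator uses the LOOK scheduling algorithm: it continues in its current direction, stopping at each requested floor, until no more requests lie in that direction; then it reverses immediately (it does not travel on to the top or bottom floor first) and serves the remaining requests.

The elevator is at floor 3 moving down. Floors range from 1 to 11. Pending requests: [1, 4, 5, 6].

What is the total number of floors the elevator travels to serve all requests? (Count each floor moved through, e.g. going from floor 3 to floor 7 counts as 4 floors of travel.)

Answer: 7

Derivation:
Start at floor 3 moving down, LOOK stop order: [1, 4, 5, 6]
  3 → 1: |1-3| = 2, total = 2
  1 → 4: |4-1| = 3, total = 5
  4 → 5: |5-4| = 1, total = 6
  5 → 6: |6-5| = 1, total = 7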